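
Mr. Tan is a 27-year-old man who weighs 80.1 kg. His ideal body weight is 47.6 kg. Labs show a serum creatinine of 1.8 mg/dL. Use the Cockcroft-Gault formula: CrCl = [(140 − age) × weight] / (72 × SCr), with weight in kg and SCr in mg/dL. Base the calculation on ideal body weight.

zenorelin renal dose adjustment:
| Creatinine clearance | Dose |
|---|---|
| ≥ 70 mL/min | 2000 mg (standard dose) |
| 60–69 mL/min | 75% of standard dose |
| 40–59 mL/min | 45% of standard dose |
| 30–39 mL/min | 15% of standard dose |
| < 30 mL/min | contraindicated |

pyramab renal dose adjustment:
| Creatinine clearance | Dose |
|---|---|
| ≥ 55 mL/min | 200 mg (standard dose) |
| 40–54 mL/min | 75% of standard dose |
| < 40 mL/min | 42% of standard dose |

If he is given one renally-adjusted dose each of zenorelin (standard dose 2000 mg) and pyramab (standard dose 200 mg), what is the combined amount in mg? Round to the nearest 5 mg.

CrCl = (140 − 27) × 47.6 / (72 × 1.8) = 5378.8 / 129.60 ≈ 41.5 mL/min
CrCl ≈ 42 mL/min.
zenorelin: 40–59 mL/min → 45% of 2000 mg = 900 mg.
pyramab: 40–54 mL/min → 75% of 200 mg = 150 mg.
Total = 900 + 150 = 1050 mg.

1050 mg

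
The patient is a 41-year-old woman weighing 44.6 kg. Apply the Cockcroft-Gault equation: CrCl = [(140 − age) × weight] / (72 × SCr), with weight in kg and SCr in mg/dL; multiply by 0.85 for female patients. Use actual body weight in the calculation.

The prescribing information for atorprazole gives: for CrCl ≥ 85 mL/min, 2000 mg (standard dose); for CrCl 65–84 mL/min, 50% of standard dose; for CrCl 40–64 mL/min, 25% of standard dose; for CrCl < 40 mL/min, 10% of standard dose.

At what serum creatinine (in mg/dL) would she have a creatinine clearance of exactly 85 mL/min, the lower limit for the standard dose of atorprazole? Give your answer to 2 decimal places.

0.61 mg/dL

Standard dose requires CrCl ≥ 85 mL/min.
Set (140 − 41) × 44.6 × 0.85 / (72 × SCr) = 85
SCr = (140 − 41) × 44.6 × 0.85 / (72 × 85) = 0.613 mg/dL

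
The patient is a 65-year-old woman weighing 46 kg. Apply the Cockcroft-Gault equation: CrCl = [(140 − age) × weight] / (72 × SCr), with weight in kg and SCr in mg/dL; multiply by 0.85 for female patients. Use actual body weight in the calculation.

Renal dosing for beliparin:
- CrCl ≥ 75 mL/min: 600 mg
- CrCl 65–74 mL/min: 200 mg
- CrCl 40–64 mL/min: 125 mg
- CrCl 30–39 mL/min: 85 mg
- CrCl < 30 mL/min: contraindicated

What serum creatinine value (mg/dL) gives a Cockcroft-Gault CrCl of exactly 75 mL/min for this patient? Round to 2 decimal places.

Standard dose requires CrCl ≥ 75 mL/min.
Set (140 − 65) × 46 × 0.85 / (72 × SCr) = 75
SCr = (140 − 65) × 46 × 0.85 / (72 × 75) = 0.543 mg/dL

0.54 mg/dL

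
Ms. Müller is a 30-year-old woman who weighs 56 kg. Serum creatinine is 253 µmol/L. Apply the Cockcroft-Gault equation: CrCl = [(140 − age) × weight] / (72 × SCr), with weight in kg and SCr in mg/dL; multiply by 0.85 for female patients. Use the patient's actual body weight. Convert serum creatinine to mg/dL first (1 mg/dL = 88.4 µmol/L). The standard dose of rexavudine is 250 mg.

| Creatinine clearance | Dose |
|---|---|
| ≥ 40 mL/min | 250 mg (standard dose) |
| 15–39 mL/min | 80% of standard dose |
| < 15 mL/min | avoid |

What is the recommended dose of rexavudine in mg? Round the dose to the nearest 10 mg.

SCr = 253 / 88.4 = 2.862 mg/dL
CrCl = (140 − 30) × 56 / (72 × 2.862) × 0.85 = 6160.0 / 206.06 × 0.85 ≈ 25.4 mL/min
CrCl ≈ 25 mL/min → bracket 15–39 mL/min.
80% of 250 mg = 200 mg

200 mg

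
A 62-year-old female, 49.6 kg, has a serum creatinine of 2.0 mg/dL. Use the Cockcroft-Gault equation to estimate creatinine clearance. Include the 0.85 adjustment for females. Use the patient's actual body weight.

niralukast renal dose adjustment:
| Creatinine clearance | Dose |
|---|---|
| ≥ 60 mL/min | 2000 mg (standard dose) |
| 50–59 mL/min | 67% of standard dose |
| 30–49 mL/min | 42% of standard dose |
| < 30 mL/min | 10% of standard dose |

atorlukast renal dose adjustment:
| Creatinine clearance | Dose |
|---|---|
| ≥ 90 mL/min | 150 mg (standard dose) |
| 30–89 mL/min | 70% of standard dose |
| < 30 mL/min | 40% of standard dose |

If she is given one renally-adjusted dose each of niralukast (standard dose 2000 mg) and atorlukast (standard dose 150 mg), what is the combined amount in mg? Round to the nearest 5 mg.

260 mg

CrCl = (140 − 62) × 49.6 / (72 × 2) × 0.85 = 3868.8 / 144.00 × 0.85 ≈ 22.8 mL/min
CrCl ≈ 23 mL/min.
niralukast: < 30 mL/min → 10% of 2000 mg = 200 mg.
atorlukast: < 30 mL/min → 40% of 150 mg = 60 mg.
Total = 200 + 60 = 260 mg.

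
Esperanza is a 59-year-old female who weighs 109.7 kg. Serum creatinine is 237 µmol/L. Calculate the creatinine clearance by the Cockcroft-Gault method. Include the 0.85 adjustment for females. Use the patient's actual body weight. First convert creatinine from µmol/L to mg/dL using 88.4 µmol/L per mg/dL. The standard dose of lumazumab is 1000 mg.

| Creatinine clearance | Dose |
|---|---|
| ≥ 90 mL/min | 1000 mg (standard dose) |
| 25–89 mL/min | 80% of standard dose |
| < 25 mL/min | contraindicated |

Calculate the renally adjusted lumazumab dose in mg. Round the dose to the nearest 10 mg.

SCr = 237 / 88.4 = 2.681 mg/dL
CrCl = (140 − 59) × 109.7 / (72 × 2.681) × 0.85 = 8885.7 / 193.03 × 0.85 ≈ 39.1 mL/min
CrCl ≈ 39 mL/min → bracket 25–89 mL/min.
80% of 1000 mg = 800 mg

800 mg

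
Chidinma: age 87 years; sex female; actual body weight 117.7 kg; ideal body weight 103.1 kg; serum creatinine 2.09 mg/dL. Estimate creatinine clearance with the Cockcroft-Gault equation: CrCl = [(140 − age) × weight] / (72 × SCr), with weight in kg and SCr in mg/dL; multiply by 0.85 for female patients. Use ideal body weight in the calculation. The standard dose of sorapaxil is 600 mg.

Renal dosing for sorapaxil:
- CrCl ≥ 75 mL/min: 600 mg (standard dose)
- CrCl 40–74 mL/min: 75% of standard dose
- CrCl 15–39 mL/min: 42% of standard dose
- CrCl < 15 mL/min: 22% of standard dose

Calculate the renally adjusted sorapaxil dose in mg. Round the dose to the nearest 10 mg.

CrCl = (140 − 87) × 103.1 / (72 × 2.09) × 0.85 = 5464.3 / 150.48 × 0.85 ≈ 30.9 mL/min
CrCl ≈ 31 mL/min → bracket 15–39 mL/min.
42% of 600 mg = 252 mg → 250 mg

250 mg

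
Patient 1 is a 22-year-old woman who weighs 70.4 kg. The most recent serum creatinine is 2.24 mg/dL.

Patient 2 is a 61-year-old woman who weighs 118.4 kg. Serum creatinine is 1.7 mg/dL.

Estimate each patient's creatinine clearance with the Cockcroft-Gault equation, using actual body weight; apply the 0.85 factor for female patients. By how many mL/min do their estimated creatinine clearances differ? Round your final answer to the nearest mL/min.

21 mL/min

Patient 1: CrCl = (140 − 22) × 70.4 / (72 × 2.24) × 0.85 = 8307.2 / 161.28 × 0.85 ≈ 43.8 mL/min
Patient 2: CrCl = (140 − 61) × 118.4 / (72 × 1.7) × 0.85 = 9353.6 / 122.40 × 0.85 ≈ 65.0 mL/min
|43.8 − 65.0| = 21.2 mL/min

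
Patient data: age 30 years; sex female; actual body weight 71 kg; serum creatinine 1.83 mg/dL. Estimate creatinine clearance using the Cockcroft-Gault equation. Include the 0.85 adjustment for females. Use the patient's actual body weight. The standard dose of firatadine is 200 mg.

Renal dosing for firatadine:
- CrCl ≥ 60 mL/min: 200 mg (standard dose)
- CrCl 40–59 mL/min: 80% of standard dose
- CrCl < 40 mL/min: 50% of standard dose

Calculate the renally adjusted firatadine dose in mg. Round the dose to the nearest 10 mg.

CrCl = (140 − 30) × 71 / (72 × 1.83) × 0.85 = 7810.0 / 131.76 × 0.85 ≈ 50.4 mL/min
CrCl ≈ 50 mL/min → bracket 40–59 mL/min.
80% of 200 mg = 160 mg

160 mg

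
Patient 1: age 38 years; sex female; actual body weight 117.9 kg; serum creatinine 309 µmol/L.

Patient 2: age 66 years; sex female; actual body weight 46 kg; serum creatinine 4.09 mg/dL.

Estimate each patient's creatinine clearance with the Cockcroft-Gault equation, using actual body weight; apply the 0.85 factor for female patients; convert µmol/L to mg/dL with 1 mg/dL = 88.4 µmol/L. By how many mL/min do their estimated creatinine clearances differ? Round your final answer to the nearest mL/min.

Patient 1: SCr = 309 / 88.4 = 3.495 mg/dL
Patient 1: CrCl = (140 − 38) × 117.9 / (72 × 3.495) × 0.85 = 12025.8 / 251.64 × 0.85 ≈ 40.6 mL/min
Patient 2: CrCl = (140 − 66) × 46 / (72 × 4.09) × 0.85 = 3404.0 / 294.48 × 0.85 ≈ 9.8 mL/min
|40.6 − 9.8| = 30.8 mL/min

31 mL/min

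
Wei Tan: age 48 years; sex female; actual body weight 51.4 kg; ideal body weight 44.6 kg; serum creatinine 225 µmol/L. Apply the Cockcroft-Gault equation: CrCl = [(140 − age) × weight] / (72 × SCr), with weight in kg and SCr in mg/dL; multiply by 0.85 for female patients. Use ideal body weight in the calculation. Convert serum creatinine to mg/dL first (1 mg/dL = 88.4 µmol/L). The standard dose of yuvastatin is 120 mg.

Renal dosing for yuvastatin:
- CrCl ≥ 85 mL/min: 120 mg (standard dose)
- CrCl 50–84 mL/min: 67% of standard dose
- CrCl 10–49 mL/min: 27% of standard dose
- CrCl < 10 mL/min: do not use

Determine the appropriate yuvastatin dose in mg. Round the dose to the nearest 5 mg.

SCr = 225 / 88.4 = 2.545 mg/dL
CrCl = (140 − 48) × 44.6 / (72 × 2.545) × 0.85 = 4103.2 / 183.24 × 0.85 ≈ 19.0 mL/min
CrCl ≈ 19 mL/min → bracket 10–49 mL/min.
27% of 120 mg = 32.4 mg → 30 mg

30 mg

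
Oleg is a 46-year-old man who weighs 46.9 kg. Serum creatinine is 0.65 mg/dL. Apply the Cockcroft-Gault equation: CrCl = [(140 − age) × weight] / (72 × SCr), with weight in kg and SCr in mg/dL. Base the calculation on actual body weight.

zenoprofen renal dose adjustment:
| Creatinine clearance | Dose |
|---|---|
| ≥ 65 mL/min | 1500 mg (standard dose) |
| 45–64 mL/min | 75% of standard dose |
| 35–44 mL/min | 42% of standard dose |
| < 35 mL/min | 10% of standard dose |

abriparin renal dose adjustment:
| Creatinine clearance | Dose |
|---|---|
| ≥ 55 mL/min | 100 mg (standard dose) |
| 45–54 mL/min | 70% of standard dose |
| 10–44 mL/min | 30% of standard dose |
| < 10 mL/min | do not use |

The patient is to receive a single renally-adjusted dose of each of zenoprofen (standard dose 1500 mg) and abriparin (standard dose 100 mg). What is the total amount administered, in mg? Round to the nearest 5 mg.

CrCl = (140 − 46) × 46.9 / (72 × 0.65) = 4408.6 / 46.80 ≈ 94.2 mL/min
CrCl ≈ 94 mL/min.
zenoprofen: ≥ 65 mL/min → 100% of 1500 mg = 1500 mg.
abriparin: ≥ 55 mL/min → 100% of 100 mg = 100 mg.
Total = 1500 + 100 = 1600 mg.

1600 mg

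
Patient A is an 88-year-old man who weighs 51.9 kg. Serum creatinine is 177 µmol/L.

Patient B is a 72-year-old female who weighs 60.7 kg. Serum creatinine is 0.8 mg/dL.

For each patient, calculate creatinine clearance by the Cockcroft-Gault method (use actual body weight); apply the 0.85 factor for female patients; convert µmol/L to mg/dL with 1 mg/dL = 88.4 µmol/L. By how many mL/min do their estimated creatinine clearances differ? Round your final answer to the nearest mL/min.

Patient A: SCr = 177 / 88.4 = 2.002 mg/dL
Patient A: CrCl = (140 − 88) × 51.9 / (72 × 2.002) = 2698.8 / 144.14 ≈ 18.7 mL/min
Patient B: CrCl = (140 − 72) × 60.7 / (72 × 0.8) × 0.85 = 4127.6 / 57.60 × 0.85 ≈ 60.9 mL/min
|18.7 − 60.9| = 42.2 mL/min

42 mL/min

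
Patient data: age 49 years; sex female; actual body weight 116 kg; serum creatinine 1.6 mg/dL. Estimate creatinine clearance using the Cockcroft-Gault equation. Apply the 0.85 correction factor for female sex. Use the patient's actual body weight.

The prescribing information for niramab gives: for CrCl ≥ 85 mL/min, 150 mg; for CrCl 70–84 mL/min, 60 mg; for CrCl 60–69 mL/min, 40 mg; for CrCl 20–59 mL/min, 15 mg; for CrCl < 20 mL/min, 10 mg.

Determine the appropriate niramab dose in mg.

CrCl = (140 − 49) × 116 / (72 × 1.6) × 0.85 = 10556.0 / 115.20 × 0.85 ≈ 77.9 mL/min
CrCl ≈ 78 mL/min → bracket 70–84 mL/min.
Dose for this bracket: 60 mg.

60 mg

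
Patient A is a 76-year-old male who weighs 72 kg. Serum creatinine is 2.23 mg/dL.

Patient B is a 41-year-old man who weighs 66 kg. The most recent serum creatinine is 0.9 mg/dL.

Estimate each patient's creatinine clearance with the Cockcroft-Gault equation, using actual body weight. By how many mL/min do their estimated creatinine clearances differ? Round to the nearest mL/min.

Patient A: CrCl = (140 − 76) × 72 / (72 × 2.23) = 4608.0 / 160.56 ≈ 28.7 mL/min
Patient B: CrCl = (140 − 41) × 66 / (72 × 0.9) = 6534.0 / 64.80 ≈ 100.8 mL/min
|28.7 − 100.8| = 72.1 mL/min

72 mL/min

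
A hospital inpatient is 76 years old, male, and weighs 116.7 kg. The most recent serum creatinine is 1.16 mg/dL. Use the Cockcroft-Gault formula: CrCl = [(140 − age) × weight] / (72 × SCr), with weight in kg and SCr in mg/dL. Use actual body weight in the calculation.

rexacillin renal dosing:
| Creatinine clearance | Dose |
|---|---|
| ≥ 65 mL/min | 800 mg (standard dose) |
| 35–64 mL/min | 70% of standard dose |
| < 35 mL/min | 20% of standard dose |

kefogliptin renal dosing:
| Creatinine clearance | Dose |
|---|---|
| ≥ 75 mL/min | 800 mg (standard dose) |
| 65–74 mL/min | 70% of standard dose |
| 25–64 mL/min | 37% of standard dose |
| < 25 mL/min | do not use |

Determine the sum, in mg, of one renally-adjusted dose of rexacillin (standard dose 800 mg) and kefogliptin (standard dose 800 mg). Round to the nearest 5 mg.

CrCl = (140 − 76) × 116.7 / (72 × 1.16) = 7468.8 / 83.52 ≈ 89.4 mL/min
CrCl ≈ 89 mL/min.
rexacillin: ≥ 65 mL/min → 100% of 800 mg = 800 mg.
kefogliptin: ≥ 75 mL/min → 100% of 800 mg = 800 mg.
Total = 800 + 800 = 1600 mg.

1600 mg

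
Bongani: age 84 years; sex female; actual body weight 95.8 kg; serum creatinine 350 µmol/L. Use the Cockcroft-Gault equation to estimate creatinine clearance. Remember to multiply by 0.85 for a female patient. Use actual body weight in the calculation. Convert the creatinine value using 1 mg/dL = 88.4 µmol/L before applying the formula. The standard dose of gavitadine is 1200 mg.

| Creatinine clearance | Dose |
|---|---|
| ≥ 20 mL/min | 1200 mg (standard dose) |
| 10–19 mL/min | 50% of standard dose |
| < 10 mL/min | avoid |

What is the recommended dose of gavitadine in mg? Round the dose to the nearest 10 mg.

SCr = 350 / 88.4 = 3.959 mg/dL
CrCl = (140 − 84) × 95.8 / (72 × 3.959) × 0.85 = 5364.8 / 285.05 × 0.85 ≈ 16.0 mL/min
CrCl ≈ 16 mL/min → bracket 10–19 mL/min.
50% of 1200 mg = 600 mg

600 mg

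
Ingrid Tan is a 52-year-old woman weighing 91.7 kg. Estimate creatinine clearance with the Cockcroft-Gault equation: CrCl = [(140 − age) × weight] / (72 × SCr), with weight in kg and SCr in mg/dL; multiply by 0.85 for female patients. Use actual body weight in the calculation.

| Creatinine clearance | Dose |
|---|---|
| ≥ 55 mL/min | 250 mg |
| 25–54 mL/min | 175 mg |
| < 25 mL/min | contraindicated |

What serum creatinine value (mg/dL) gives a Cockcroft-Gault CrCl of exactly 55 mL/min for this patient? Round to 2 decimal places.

Standard dose requires CrCl ≥ 55 mL/min.
Set (140 − 52) × 91.7 × 0.85 / (72 × SCr) = 55
SCr = (140 − 52) × 91.7 × 0.85 / (72 × 55) = 1.732 mg/dL

1.73 mg/dL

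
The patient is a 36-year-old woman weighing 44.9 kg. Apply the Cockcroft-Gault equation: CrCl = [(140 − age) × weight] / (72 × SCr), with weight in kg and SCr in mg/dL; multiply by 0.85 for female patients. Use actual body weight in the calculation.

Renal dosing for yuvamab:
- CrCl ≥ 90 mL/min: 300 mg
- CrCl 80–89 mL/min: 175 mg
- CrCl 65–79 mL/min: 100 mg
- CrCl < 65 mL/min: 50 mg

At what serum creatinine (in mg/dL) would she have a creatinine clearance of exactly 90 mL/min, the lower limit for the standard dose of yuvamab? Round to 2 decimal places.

Standard dose requires CrCl ≥ 90 mL/min.
Set (140 − 36) × 44.9 × 0.85 / (72 × SCr) = 90
SCr = (140 − 36) × 44.9 × 0.85 / (72 × 90) = 0.613 mg/dL

0.61 mg/dL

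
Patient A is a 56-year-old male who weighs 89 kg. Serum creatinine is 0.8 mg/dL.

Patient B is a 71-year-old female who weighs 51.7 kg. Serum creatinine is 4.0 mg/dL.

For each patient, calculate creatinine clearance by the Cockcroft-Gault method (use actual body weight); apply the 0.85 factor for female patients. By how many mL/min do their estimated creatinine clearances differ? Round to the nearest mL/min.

119 mL/min

Patient A: CrCl = (140 − 56) × 89 / (72 × 0.8) = 7476.0 / 57.60 ≈ 129.8 mL/min
Patient B: CrCl = (140 − 71) × 51.7 / (72 × 4) × 0.85 = 3567.3 / 288.00 × 0.85 ≈ 10.5 mL/min
|129.8 − 10.5| = 119.3 mL/min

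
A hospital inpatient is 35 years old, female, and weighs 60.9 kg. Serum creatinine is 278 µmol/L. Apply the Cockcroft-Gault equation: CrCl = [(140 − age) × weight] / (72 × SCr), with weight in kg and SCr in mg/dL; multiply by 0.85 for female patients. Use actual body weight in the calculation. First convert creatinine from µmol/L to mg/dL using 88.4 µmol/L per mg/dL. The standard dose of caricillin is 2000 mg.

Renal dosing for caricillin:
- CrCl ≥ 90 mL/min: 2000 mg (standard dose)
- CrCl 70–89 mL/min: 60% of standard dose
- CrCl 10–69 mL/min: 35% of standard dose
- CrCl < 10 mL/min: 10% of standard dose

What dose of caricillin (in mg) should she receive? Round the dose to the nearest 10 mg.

SCr = 278 / 88.4 = 3.145 mg/dL
CrCl = (140 − 35) × 60.9 / (72 × 3.145) × 0.85 = 6394.5 / 226.44 × 0.85 ≈ 24.0 mL/min
CrCl ≈ 24 mL/min → bracket 10–69 mL/min.
35% of 2000 mg = 700 mg

700 mg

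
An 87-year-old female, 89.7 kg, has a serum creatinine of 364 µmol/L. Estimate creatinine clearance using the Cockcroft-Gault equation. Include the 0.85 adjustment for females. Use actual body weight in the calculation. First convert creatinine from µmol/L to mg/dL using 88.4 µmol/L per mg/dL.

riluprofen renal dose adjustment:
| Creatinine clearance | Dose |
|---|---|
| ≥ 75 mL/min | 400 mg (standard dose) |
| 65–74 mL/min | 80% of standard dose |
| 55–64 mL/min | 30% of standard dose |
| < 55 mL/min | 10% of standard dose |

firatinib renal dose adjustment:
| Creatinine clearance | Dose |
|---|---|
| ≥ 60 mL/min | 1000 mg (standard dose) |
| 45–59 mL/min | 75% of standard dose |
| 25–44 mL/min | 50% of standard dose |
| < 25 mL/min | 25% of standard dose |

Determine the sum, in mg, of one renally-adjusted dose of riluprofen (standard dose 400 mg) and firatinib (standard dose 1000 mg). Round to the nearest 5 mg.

290 mg

SCr = 364 / 88.4 = 4.118 mg/dL
CrCl = (140 − 87) × 89.7 / (72 × 4.118) × 0.85 = 4754.1 / 296.50 × 0.85 ≈ 13.6 mL/min
CrCl ≈ 14 mL/min.
riluprofen: < 55 mL/min → 10% of 400 mg = 40 mg.
firatinib: < 25 mL/min → 25% of 1000 mg = 250 mg.
Total = 40 + 250 = 290 mg.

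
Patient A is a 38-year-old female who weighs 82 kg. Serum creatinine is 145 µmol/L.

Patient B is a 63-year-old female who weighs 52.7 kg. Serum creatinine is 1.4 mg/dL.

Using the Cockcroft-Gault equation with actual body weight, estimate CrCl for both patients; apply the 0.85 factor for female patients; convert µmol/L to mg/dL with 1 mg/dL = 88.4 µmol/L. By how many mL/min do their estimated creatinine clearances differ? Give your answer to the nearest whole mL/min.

Patient A: SCr = 145 / 88.4 = 1.64 mg/dL
Patient A: CrCl = (140 − 38) × 82 / (72 × 1.64) × 0.85 = 8364.0 / 118.08 × 0.85 ≈ 60.2 mL/min
Patient B: CrCl = (140 − 63) × 52.7 / (72 × 1.4) × 0.85 = 4057.9 / 100.80 × 0.85 ≈ 34.2 mL/min
|60.2 − 34.2| = 26.0 mL/min

26 mL/min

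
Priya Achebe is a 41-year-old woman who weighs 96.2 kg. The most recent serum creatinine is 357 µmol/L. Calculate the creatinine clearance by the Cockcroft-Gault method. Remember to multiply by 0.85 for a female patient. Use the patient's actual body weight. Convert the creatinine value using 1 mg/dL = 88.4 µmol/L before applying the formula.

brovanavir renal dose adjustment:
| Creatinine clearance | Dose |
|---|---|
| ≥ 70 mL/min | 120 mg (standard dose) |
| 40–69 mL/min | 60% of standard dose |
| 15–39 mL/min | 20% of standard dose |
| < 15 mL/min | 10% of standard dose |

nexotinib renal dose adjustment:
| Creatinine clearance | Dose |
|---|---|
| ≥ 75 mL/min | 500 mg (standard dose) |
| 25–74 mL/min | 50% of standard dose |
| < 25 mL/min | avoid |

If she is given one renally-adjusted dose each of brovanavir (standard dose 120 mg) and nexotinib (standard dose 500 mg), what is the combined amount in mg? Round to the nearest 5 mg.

SCr = 357 / 88.4 = 4.038 mg/dL
CrCl = (140 − 41) × 96.2 / (72 × 4.038) × 0.85 = 9523.8 / 290.74 × 0.85 ≈ 27.8 mL/min
CrCl ≈ 28 mL/min.
brovanavir: 15–39 mL/min → 20% of 120 mg = 24 mg.
nexotinib: 25–74 mL/min → 50% of 500 mg = 250 mg.
Total = 24 + 250 = 274 mg.

275 mg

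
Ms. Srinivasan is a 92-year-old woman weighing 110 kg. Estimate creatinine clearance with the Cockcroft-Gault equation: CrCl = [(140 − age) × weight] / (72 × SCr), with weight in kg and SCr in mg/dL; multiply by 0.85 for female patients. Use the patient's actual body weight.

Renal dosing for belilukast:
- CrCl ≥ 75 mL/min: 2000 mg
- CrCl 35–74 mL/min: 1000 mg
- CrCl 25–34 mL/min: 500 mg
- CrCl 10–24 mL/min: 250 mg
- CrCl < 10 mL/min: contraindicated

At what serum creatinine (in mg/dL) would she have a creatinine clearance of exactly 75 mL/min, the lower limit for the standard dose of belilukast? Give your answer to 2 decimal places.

Standard dose requires CrCl ≥ 75 mL/min.
Set (140 − 92) × 110 × 0.85 / (72 × SCr) = 75
SCr = (140 − 92) × 110 × 0.85 / (72 × 75) = 0.831 mg/dL

0.83 mg/dL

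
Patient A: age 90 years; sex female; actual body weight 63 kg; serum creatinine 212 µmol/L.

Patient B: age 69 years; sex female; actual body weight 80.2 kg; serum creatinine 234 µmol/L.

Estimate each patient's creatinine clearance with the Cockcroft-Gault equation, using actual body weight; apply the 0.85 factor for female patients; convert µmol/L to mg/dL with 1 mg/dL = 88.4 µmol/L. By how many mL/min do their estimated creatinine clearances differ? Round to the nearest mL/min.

10 mL/min

Patient A: SCr = 212 / 88.4 = 2.398 mg/dL
Patient A: CrCl = (140 − 90) × 63 / (72 × 2.398) × 0.85 = 3150.0 / 172.66 × 0.85 ≈ 15.5 mL/min
Patient B: SCr = 234 / 88.4 = 2.647 mg/dL
Patient B: CrCl = (140 − 69) × 80.2 / (72 × 2.647) × 0.85 = 5694.2 / 190.58 × 0.85 ≈ 25.4 mL/min
|15.5 − 25.4| = 9.9 mL/min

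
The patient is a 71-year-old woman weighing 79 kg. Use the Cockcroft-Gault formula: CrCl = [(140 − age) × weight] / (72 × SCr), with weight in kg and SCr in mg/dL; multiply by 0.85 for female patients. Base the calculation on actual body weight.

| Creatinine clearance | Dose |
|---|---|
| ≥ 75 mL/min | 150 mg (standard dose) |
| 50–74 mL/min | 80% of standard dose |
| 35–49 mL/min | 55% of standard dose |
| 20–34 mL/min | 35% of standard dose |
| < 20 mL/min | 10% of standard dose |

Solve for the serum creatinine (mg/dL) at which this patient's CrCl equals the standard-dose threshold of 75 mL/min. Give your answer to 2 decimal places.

0.86 mg/dL

Standard dose requires CrCl ≥ 75 mL/min.
Set (140 − 71) × 79 × 0.85 / (72 × SCr) = 75
SCr = (140 − 71) × 79 × 0.85 / (72 × 75) = 0.858 mg/dL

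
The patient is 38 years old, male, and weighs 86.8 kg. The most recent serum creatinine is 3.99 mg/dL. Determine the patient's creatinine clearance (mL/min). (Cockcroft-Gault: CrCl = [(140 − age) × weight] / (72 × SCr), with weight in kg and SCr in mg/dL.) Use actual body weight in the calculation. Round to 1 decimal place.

30.8 mL/min

CrCl = (140 − 38) × 86.8 / (72 × 3.99) = 8853.6 / 287.28 ≈ 30.8 mL/min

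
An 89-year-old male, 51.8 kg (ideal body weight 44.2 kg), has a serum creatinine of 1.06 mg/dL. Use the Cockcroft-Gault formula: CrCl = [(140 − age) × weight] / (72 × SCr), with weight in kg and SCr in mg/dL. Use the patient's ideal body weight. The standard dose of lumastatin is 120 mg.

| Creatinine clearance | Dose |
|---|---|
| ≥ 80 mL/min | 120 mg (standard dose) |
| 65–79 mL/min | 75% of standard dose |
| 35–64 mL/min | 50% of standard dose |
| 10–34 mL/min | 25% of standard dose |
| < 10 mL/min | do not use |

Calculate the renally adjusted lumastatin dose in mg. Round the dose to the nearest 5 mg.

30 mg

CrCl = (140 − 89) × 44.2 / (72 × 1.06) = 2254.2 / 76.32 ≈ 29.5 mL/min
CrCl ≈ 30 mL/min → bracket 10–34 mL/min.
25% of 120 mg = 30 mg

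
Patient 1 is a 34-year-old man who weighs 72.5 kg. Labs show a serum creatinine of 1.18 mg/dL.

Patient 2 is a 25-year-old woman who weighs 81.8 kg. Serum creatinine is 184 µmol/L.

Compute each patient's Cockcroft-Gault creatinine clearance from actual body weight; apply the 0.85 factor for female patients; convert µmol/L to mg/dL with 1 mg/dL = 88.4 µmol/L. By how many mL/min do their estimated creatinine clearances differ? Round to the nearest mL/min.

Patient 1: CrCl = (140 − 34) × 72.5 / (72 × 1.18) = 7685.0 / 84.96 ≈ 90.5 mL/min
Patient 2: SCr = 184 / 88.4 = 2.081 mg/dL
Patient 2: CrCl = (140 − 25) × 81.8 / (72 × 2.081) × 0.85 = 9407.0 / 149.83 × 0.85 ≈ 53.4 mL/min
|90.5 − 53.4| = 37.1 mL/min

37 mL/min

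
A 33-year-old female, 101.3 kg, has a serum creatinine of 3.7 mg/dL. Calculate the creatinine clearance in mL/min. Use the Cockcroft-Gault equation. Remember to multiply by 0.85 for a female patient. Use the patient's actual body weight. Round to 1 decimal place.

34.6 mL/min

CrCl = (140 − 33) × 101.3 / (72 × 3.7) × 0.85 = 10839.1 / 266.40 × 0.85 ≈ 34.6 mL/min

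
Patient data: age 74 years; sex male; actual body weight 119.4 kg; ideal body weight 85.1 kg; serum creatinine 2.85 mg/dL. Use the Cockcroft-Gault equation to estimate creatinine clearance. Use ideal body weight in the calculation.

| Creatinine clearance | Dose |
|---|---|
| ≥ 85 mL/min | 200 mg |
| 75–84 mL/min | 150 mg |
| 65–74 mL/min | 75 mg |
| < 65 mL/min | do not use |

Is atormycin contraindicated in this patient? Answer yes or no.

yes

CrCl = (140 − 74) × 85.1 / (72 × 2.85) = 5616.6 / 205.20 ≈ 27.4 mL/min
CrCl ≈ 27 mL/min, which is < 65 mL/min.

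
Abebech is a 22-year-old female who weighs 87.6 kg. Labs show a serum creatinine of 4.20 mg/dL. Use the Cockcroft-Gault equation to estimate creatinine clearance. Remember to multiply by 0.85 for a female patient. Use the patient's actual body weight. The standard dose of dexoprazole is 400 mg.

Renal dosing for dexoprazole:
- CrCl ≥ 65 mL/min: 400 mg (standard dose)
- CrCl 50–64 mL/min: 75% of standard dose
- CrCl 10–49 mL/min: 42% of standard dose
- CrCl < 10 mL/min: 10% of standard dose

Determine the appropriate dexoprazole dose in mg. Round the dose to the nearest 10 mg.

CrCl = (140 − 22) × 87.6 / (72 × 4.2) × 0.85 = 10336.8 / 302.40 × 0.85 ≈ 29.1 mL/min
CrCl ≈ 29 mL/min → bracket 10–49 mL/min.
42% of 400 mg = 168 mg → 170 mg

170 mg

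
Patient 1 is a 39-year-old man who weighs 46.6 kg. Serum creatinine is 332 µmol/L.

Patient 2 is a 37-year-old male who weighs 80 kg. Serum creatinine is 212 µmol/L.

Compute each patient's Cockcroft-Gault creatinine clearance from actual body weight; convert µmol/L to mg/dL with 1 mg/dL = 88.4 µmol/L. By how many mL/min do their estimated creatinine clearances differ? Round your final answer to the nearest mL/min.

Patient 1: SCr = 332 / 88.4 = 3.756 mg/dL
Patient 1: CrCl = (140 − 39) × 46.6 / (72 × 3.756) = 4706.6 / 270.43 ≈ 17.4 mL/min
Patient 2: SCr = 212 / 88.4 = 2.398 mg/dL
Patient 2: CrCl = (140 − 37) × 80 / (72 × 2.398) = 8240.0 / 172.66 ≈ 47.7 mL/min
|17.4 − 47.7| = 30.3 mL/min

30 mL/min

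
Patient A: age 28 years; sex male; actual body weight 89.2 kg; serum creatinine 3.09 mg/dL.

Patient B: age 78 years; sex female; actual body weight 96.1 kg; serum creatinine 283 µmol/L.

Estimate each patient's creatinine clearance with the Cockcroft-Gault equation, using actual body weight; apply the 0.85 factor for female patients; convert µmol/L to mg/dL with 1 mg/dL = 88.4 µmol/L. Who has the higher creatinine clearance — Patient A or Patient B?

Patient A

Patient A: CrCl = (140 − 28) × 89.2 / (72 × 3.09) = 9990.4 / 222.48 ≈ 44.9 mL/min
Patient B: SCr = 283 / 88.4 = 3.201 mg/dL
Patient B: CrCl = (140 − 78) × 96.1 / (72 × 3.201) × 0.85 = 5958.2 / 230.47 × 0.85 ≈ 22.0 mL/min
44.9 vs 22.0 mL/min → Patient A is higher.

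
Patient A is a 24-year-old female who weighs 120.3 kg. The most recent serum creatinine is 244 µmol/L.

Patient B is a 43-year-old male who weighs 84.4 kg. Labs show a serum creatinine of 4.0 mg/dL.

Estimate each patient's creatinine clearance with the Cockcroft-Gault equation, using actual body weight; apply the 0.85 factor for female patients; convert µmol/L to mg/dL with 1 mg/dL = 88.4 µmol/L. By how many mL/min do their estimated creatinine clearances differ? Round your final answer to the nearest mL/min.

31 mL/min

Patient A: SCr = 244 / 88.4 = 2.76 mg/dL
Patient A: CrCl = (140 − 24) × 120.3 / (72 × 2.76) × 0.85 = 13954.8 / 198.72 × 0.85 ≈ 59.7 mL/min
Patient B: CrCl = (140 − 43) × 84.4 / (72 × 4) = 8186.8 / 288.00 ≈ 28.4 mL/min
|59.7 − 28.4| = 31.3 mL/min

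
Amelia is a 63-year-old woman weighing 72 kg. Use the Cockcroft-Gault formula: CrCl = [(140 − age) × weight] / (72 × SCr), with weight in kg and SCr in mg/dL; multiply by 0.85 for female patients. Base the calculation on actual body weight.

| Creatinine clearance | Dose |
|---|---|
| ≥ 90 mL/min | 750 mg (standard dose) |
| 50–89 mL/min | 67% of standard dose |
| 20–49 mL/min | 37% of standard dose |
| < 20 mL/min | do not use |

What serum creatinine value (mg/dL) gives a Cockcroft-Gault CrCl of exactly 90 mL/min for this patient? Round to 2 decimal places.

Standard dose requires CrCl ≥ 90 mL/min.
Set (140 − 63) × 72 × 0.85 / (72 × SCr) = 90
SCr = (140 − 63) × 72 × 0.85 / (72 × 90) = 0.727 mg/dL

0.73 mg/dL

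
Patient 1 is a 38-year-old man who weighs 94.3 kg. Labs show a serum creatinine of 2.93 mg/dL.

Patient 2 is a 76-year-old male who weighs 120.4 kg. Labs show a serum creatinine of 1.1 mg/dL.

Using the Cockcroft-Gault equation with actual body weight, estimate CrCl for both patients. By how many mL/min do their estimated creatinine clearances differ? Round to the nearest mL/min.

52 mL/min

Patient 1: CrCl = (140 − 38) × 94.3 / (72 × 2.93) = 9618.6 / 210.96 ≈ 45.6 mL/min
Patient 2: CrCl = (140 − 76) × 120.4 / (72 × 1.1) = 7705.6 / 79.20 ≈ 97.3 mL/min
|45.6 − 97.3| = 51.7 mL/min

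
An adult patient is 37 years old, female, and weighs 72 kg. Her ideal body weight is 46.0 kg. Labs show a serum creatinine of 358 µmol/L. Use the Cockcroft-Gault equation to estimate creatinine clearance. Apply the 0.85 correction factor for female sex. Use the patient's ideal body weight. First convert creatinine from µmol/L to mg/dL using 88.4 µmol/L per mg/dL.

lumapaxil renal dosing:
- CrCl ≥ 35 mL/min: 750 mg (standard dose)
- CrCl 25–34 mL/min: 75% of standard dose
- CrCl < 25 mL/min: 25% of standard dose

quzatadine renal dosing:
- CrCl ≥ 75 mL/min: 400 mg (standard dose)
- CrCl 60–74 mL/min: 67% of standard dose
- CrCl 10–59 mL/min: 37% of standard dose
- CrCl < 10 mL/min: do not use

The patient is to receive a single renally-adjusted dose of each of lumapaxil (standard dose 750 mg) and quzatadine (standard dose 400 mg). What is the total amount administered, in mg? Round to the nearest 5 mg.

SCr = 358 / 88.4 = 4.05 mg/dL
CrCl = (140 − 37) × 46 / (72 × 4.05) × 0.85 = 4738.0 / 291.60 × 0.85 ≈ 13.8 mL/min
CrCl ≈ 14 mL/min.
lumapaxil: < 25 mL/min → 25% of 750 mg = 187.5 mg.
quzatadine: 10–59 mL/min → 37% of 400 mg = 148 mg.
Total = 187.5 + 148 = 335.5 mg.

335 mg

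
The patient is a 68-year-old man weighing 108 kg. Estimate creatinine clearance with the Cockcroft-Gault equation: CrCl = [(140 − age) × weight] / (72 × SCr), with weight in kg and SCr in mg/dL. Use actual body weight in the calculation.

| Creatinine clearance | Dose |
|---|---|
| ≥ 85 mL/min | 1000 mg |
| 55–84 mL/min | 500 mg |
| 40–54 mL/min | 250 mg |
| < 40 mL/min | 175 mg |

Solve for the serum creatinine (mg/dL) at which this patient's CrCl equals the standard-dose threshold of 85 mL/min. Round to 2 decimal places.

Standard dose requires CrCl ≥ 85 mL/min.
Set (140 − 68) × 108 / (72 × SCr) = 85
SCr = (140 − 68) × 108 / (72 × 85) = 1.271 mg/dL

1.27 mg/dL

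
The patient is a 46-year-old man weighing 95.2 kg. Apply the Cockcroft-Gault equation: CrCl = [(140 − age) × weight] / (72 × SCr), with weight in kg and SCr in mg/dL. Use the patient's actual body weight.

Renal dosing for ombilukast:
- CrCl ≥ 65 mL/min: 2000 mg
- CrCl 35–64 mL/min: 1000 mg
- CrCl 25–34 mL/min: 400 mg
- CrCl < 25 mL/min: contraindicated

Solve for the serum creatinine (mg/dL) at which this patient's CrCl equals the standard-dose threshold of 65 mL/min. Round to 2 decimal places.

Standard dose requires CrCl ≥ 65 mL/min.
Set (140 − 46) × 95.2 / (72 × SCr) = 65
SCr = (140 − 46) × 95.2 / (72 × 65) = 1.912 mg/dL

1.91 mg/dL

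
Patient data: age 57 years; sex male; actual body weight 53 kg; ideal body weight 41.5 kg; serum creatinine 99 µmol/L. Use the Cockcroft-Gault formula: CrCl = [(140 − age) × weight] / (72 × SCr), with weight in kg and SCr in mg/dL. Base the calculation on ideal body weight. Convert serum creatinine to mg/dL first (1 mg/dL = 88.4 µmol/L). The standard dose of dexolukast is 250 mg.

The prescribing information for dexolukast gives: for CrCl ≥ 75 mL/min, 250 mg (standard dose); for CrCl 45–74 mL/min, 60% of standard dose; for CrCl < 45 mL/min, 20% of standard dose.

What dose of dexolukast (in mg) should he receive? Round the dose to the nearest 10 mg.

50 mg

SCr = 99 / 88.4 = 1.12 mg/dL
CrCl = (140 − 57) × 41.5 / (72 × 1.12) = 3444.5 / 80.64 ≈ 42.7 mL/min
CrCl ≈ 43 mL/min → bracket < 45 mL/min.
20% of 250 mg = 50 mg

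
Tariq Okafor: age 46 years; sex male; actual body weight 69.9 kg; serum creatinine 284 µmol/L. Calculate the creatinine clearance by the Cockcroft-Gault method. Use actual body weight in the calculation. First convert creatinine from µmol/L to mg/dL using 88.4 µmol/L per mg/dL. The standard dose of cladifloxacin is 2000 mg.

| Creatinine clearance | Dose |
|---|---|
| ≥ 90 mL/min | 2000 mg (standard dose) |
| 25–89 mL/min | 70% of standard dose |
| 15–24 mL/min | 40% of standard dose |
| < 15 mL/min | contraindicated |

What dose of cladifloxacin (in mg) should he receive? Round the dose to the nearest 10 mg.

SCr = 284 / 88.4 = 3.213 mg/dL
CrCl = (140 − 46) × 69.9 / (72 × 3.213) = 6570.6 / 231.34 ≈ 28.4 mL/min
CrCl ≈ 28 mL/min → bracket 25–89 mL/min.
70% of 2000 mg = 1400 mg

1400 mg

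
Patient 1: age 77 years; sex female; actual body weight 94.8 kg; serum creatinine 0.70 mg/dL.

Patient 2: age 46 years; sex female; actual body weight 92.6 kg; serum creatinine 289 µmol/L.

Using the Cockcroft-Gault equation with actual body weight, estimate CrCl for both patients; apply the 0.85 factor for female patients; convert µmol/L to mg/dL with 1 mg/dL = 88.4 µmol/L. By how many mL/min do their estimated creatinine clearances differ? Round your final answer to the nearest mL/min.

Patient 1: CrCl = (140 − 77) × 94.8 / (72 × 0.7) × 0.85 = 5972.4 / 50.40 × 0.85 ≈ 100.7 mL/min
Patient 2: SCr = 289 / 88.4 = 3.269 mg/dL
Patient 2: CrCl = (140 − 46) × 92.6 / (72 × 3.269) × 0.85 = 8704.4 / 235.37 × 0.85 ≈ 31.4 mL/min
|100.7 − 31.4| = 69.3 mL/min

69 mL/min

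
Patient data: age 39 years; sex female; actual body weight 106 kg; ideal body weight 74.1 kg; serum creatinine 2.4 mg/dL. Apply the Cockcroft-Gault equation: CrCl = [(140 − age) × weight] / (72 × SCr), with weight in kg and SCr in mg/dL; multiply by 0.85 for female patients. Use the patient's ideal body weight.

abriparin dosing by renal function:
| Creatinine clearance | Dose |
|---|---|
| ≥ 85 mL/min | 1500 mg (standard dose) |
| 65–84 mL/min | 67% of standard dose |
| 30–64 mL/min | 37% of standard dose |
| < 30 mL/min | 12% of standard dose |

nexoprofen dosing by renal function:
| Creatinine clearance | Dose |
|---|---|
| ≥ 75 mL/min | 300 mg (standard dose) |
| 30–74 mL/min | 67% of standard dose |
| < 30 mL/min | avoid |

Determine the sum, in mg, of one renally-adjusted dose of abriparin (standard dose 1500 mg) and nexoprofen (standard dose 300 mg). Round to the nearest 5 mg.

CrCl = (140 − 39) × 74.1 / (72 × 2.4) × 0.85 = 7484.1 / 172.80 × 0.85 ≈ 36.8 mL/min
CrCl ≈ 37 mL/min.
abriparin: 30–64 mL/min → 37% of 1500 mg = 555 mg.
nexoprofen: 30–74 mL/min → 67% of 300 mg = 201 mg.
Total = 555 + 201 = 756 mg.

755 mg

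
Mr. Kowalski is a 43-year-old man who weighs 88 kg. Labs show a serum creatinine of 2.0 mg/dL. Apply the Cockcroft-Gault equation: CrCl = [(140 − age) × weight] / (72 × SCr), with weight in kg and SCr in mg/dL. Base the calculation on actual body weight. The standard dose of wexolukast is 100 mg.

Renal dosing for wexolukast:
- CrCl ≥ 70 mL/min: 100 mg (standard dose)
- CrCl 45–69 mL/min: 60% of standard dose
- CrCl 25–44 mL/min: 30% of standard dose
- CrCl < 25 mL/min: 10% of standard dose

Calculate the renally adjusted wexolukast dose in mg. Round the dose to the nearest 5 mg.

CrCl = (140 − 43) × 88 / (72 × 2) = 8536.0 / 144.00 ≈ 59.3 mL/min
CrCl ≈ 59 mL/min → bracket 45–69 mL/min.
60% of 100 mg = 60 mg

60 mg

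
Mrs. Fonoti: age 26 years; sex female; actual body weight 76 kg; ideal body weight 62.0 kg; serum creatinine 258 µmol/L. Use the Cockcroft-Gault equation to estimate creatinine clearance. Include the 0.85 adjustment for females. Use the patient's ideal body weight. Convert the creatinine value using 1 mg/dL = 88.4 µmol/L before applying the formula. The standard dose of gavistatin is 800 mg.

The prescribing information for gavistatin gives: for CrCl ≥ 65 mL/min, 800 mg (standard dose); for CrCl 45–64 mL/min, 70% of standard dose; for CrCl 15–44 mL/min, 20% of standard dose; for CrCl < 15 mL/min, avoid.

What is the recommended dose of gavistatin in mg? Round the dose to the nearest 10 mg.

SCr = 258 / 88.4 = 2.919 mg/dL
CrCl = (140 − 26) × 62 / (72 × 2.919) × 0.85 = 7068.0 / 210.17 × 0.85 ≈ 28.6 mL/min
CrCl ≈ 29 mL/min → bracket 15–44 mL/min.
20% of 800 mg = 160 mg

160 mg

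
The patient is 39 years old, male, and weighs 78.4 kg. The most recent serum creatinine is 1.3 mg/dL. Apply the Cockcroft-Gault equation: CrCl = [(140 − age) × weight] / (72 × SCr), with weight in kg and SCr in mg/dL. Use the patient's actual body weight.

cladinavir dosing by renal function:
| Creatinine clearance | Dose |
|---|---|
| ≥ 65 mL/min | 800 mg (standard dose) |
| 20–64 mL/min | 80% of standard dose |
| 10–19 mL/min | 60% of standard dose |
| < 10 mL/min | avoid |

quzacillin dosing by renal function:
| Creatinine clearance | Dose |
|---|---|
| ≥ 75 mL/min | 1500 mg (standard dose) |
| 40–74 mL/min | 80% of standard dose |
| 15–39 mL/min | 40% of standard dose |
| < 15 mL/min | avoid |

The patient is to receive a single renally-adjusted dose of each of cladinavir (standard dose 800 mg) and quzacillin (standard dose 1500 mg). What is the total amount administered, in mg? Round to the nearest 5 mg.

CrCl = (140 − 39) × 78.4 / (72 × 1.3) = 7918.4 / 93.60 ≈ 84.6 mL/min
CrCl ≈ 85 mL/min.
cladinavir: ≥ 65 mL/min → 100% of 800 mg = 800 mg.
quzacillin: ≥ 75 mL/min → 100% of 1500 mg = 1500 mg.
Total = 800 + 1500 = 2300 mg.

2300 mg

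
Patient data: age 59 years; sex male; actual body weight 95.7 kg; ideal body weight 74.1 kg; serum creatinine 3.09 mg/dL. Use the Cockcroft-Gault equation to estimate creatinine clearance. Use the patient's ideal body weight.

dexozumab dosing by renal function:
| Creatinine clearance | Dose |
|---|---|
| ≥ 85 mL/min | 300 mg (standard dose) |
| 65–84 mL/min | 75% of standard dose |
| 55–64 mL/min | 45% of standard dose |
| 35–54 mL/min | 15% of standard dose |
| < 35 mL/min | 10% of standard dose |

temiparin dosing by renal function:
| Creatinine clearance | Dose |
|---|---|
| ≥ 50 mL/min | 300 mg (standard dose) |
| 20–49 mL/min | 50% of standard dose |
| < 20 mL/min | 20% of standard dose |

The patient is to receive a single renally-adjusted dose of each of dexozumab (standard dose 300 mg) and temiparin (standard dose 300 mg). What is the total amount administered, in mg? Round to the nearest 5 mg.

CrCl = (140 − 59) × 74.1 / (72 × 3.09) = 6002.1 / 222.48 ≈ 27.0 mL/min
CrCl ≈ 27 mL/min.
dexozumab: < 35 mL/min → 10% of 300 mg = 30 mg.
temiparin: 20–49 mL/min → 50% of 300 mg = 150 mg.
Total = 30 + 150 = 180 mg.

180 mg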